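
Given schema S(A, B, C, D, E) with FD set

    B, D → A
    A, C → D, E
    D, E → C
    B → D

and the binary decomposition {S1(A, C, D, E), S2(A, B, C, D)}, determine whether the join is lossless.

Yes

Common attributes: S1 ∩ S2 = {A, C, D}.
Closure of {A, C, D}: A, C → D, E applies, adding E. So (A, C, D)⁺ = {A, C, D, E}.
This closure contains every attribute of S1, so S1 ∩ S2 → S1. The join is lossless.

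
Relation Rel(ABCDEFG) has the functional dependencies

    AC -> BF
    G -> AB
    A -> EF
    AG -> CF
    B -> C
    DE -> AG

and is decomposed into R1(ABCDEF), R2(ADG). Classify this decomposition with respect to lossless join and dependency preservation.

lossless but not dependency-preserving

Lossless test: (AD)⁺ = {ABCDEFG}, which contains all of one fragment — lossless.
Dependency preservation: the restricted closure of {G} across the fragments never reaches {AB}, so G → AB cannot be enforced without a join — not preserved.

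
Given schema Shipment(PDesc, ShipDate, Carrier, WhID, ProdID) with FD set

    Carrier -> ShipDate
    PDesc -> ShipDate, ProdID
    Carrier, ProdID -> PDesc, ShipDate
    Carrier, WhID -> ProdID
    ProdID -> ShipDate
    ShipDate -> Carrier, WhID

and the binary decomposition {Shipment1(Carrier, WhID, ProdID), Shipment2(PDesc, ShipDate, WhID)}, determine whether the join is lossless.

No

Common attributes: Shipment1 ∩ Shipment2 = {WhID}.
No dependency enlarges {WhID}, so (WhID)⁺ = {WhID}.
The closure contains neither all of Shipment1 = {Carrier, WhID, ProdID} nor all of Shipment2 = {PDesc, ShipDate, WhID}, so the common attributes are not a superkey of either fragment. The join is lossy.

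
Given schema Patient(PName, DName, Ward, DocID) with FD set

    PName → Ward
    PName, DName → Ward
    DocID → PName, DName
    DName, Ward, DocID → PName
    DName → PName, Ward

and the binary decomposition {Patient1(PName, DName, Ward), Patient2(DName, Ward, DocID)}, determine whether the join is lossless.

Common attributes: Patient1 ∩ Patient2 = {DName, Ward}.
Closure of {DName, Ward}: DName → PName, Ward applies, adding PName. So (DName, Ward)⁺ = {PName, DName, Ward}.
This closure contains every attribute of Patient1, so Patient1 ∩ Patient2 → Patient1. The join is lossless.

Yes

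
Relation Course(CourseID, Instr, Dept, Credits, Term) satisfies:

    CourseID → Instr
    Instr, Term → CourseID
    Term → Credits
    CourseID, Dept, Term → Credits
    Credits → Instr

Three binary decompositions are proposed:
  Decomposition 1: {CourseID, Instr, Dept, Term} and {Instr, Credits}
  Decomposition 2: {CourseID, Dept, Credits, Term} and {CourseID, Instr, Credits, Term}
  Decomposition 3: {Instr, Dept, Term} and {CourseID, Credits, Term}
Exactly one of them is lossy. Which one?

Decomposition 1: common = {Instr}, closure = {Instr} → lossy.
Decomposition 2: common = {CourseID, Credits, Term}, closure = {CourseID, Instr, Credits, Term} → lossless.
Decomposition 3: common = {Term}, closure = {CourseID, Instr, Credits, Term} → lossless.

Decomposition 1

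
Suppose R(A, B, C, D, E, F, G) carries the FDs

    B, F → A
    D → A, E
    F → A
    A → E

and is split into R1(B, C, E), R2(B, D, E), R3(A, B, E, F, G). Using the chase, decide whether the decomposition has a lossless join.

Chase test. Columns are A, B, C, D, E, F, G; row i has aⱼ where attribute j ∈ Ri, else bᵢⱼ.
Initial tableau (one row per fragment):
  row 1: b11 a2 a3 b14 a5 b16 b17
  row 2: b21 a2 b23 a4 a5 b26 b27
  row 3: a1 a2 b33 b34 a5 a6 a7
No row becomes fully distinguished — the join is lossy.

No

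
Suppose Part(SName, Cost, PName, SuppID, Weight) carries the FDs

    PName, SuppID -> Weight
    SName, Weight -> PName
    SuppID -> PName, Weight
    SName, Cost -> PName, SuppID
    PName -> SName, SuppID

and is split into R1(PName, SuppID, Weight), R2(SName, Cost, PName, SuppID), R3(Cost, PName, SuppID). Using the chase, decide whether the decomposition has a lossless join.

Yes

Chase test. Columns are SName, Cost, PName, SuppID, Weight; row i has aⱼ where attribute j ∈ Ri, else bᵢⱼ.
Initial tableau (one row per fragment):
  row 1: b11 b12 a3 a4 a5
  row 2: a1 a2 a3 a4 b25
  row 3: b31 a2 a3 a4 b35
Rows 1 and 2 agree on PName, SuppID; apply PName, SuppID→Weight and equate their Weight entries.
Rows 1 and 3 agree on PName, SuppID; apply PName, SuppID→Weight and equate their Weight entries.
Rows 1 and 2 agree on PName; apply PName→SName, SuppID and equate their SName, SuppID entries.
Rows 1 and 3 agree on PName; apply PName→SName, SuppID and equate their SName, SuppID entries.
Row 2 is now all distinguished symbols — the join is lossless.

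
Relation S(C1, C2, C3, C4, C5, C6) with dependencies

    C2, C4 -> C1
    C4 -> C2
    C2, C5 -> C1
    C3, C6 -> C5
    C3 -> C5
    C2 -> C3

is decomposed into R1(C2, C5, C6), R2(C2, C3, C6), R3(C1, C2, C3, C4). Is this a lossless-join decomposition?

Chase test. Columns are C1, C2, C3, C4, C5, C6; row i has aⱼ where attribute j ∈ Ri, else bᵢⱼ.
Initial tableau (one row per fragment):
  row 1: b11 a2 b13 b14 a5 a6
  row 2: b21 a2 a3 b24 b25 a6
  row 3: a1 a2 a3 a4 b35 b36
Rows 2 and 3 agree on C3; apply C3→C5 and equate their C5 entries.
Rows 1 and 2 agree on C2; apply C2→C3 and equate their C3 entries.
Rows 2 and 3 agree on C2, C5; apply C2, C5→C1 and equate their C1 entries.
Rows 1 and 2 agree on C3, C6; apply C3, C6→C5 and equate their C5 entries.
Rows 1 and 2 agree on C2, C5; apply C2, C5→C1 and equate their C1 entries.
No row becomes fully distinguished — the join is lossy.

No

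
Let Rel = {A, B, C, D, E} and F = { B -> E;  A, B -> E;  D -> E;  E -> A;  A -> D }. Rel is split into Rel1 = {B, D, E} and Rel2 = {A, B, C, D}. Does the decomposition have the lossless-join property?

Common attributes: Rel1 ∩ Rel2 = {B, D}.
Closure of {B, D}: B → E applies, adding E; E → A applies, adding A. So (B, D)⁺ = {A, B, D, E}.
This closure contains every attribute of Rel1, so Rel1 ∩ Rel2 → Rel1. The join is lossless.

Yes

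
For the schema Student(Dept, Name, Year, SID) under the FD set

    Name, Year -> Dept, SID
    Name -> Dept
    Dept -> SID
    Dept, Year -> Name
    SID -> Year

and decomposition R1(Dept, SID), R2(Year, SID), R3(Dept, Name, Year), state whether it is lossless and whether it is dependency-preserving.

lossless and dependency-preserving

Lossless test (chase): Rows 1 and 3 agree on Dept; apply Dept→SID and equate their SID entries. Rows 1 and 2 agree on SID; apply SID→Year and equate their Year entries. Rows 1 and 3 agree on Dept, Year; apply Dept, Year→Name and equate their Name entries. Row 1 is now all distinguished symbols — the join is lossless.
Dependency preservation: Name, Year → Dept, SID is not contained in any single fragment, but the restricted closure of its left-hand side across the fragments still reaches the right-hand side; the remaining FDs each lie inside some fragment. All dependencies are preserved.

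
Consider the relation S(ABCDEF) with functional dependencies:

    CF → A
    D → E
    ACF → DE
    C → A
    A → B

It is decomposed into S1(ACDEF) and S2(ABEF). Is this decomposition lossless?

Common attributes: S1 ∩ S2 = {AEF}.
Closure of {AEF}: A → B applies, adding B. So (AEF)⁺ = {ABEF}.
This closure contains every attribute of S2, so S1 ∩ S2 → S2. The join is lossless.

Yes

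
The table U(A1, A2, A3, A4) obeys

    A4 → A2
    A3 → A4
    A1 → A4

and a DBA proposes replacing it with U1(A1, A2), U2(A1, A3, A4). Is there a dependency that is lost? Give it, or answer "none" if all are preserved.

A4 → A2

Check A4 → A2: no single fragment contains all of {A2, A4}, and the restricted closure of {A4} across the fragments never reaches {A2}.
A3 → A4 is preserved.
A1 → A4 is preserved.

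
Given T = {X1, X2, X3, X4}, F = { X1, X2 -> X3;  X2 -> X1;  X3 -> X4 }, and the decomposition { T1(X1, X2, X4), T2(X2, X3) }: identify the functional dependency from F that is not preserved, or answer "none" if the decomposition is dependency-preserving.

Check X3 → X4: no single fragment contains all of {X3, X4}, and the restricted closure of {X3} across the fragments never reaches {X4}.
X1, X2 → X3 is preserved.
X2 → X1 is preserved.

X3 -> X4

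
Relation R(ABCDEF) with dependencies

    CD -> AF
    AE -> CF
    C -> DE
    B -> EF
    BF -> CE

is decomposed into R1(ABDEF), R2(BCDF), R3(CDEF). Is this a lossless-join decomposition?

Chase test. Columns are ABCDEF; row i has aⱼ where attribute j ∈ Ri, else bᵢⱼ.
Initial tableau (one row per fragment):
  row 1: a1 a2 b13 a4 a5 a6
  row 2: b21 a2 a3 a4 b25 a6
  row 3: b31 b32 a3 a4 a5 a6
Rows 2 and 3 agree on CD; apply CD→AF and equate their AF entries.
Rows 2 and 3 agree on C; apply C→DE and equate their DE entries.
Rows 1 and 2 agree on BF; apply BF→CE and equate their CE entries.
Rows 1 and 2 agree on CD; apply CD→AF and equate their AF entries.
Row 1 is now all distinguished symbols — the join is lossless.

Yes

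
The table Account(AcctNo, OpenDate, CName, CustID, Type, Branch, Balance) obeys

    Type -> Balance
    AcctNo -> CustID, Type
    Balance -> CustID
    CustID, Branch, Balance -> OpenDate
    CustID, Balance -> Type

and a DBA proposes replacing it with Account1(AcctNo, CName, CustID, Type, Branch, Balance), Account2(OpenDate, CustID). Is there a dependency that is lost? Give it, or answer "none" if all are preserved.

CustID, Branch, Balance -> OpenDate

Check CustID, Branch, Balance → OpenDate: no single fragment contains all of {OpenDate, CustID, Branch, Balance}, and the restricted closure of {CustID, Branch, Balance} across the fragments never reaches {OpenDate}.
Type → Balance is preserved.
AcctNo → CustID, Type is preserved.
Balance → CustID is preserved.
CustID, Balance → Type is preserved.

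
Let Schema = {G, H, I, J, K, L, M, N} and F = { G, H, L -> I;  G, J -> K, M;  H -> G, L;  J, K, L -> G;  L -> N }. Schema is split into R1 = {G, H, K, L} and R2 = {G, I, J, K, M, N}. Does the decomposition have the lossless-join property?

Common attributes: R1 ∩ R2 = {G, K}.
No dependency enlarges {G, K}, so (G, K)⁺ = {G, K}.
The closure contains neither all of R1 = {G, H, K, L} nor all of R2 = {G, I, J, K, M, N}, so the common attributes are not a superkey of either fragment. The join is lossy.

No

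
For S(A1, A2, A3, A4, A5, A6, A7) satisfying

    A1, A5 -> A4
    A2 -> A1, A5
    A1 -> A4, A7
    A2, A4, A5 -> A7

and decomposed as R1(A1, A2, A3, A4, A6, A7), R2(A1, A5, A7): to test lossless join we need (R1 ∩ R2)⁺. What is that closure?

A1, A4, A7

R1 ∩ R2 = {A1, A7}.
A1 → A4, A7 applies, adding A4
Closure: {A1, A4, A7}.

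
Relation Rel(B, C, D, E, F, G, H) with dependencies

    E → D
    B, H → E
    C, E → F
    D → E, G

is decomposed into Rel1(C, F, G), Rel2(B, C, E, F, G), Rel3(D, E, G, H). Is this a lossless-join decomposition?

Chase test. Columns are B, C, D, E, F, G, H; row i has aⱼ where attribute j ∈ Reli, else bᵢⱼ.
Initial tableau (one row per fragment):
  row 1: b11 a2 b13 b14 a5 a6 b17
  row 2: a1 a2 b23 a4 a5 a6 b27
  row 3: b31 b32 a3 a4 b35 a6 a7
Rows 2 and 3 agree on E; apply E→D and equate their D entries.
No row becomes fully distinguished — the join is lossy.

No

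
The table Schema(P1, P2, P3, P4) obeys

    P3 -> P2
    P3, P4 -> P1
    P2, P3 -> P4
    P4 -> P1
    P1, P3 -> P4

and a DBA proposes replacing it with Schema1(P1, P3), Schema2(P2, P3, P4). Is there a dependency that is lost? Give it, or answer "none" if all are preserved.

Check P4 → P1: no single fragment contains all of {P1, P4}, and the restricted closure of {P4} across the fragments never reaches {P1}.
P3 → P2 is preserved.
P3, P4 → P1 is preserved.
P2, P3 → P4 is preserved.
P1, P3 → P4 is preserved.

P4 -> P1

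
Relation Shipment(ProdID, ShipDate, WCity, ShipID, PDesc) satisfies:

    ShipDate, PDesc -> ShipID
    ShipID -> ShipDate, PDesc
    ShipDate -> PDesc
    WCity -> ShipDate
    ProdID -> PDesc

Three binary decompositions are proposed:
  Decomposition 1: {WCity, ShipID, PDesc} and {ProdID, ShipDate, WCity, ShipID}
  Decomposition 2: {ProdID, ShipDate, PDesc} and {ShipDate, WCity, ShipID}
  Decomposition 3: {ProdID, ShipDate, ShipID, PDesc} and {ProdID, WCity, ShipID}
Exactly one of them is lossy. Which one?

Decomposition 2

Decomposition 1: common = {WCity, ShipID}, closure = {ShipDate, WCity, ShipID, PDesc} → lossless.
Decomposition 2: common = {ShipDate}, closure = {ShipDate, ShipID, PDesc} → lossy.
Decomposition 3: common = {ProdID, ShipID}, closure = {ProdID, ShipDate, ShipID, PDesc} → lossless.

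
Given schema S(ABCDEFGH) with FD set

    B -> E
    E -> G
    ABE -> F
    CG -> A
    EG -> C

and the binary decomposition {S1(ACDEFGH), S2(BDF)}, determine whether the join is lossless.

Common attributes: S1 ∩ S2 = {DF}.
No dependency enlarges {DF}, so (DF)⁺ = {DF}.
The closure contains neither all of S1 = {ACDEFGH} nor all of S2 = {BDF}, so the common attributes are not a superkey of either fragment. The join is lossy.

No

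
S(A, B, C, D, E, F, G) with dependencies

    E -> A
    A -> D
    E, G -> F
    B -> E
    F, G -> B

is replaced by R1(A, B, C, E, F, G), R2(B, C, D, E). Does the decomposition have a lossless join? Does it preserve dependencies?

Lossless test: (B, C, E)⁺ = {A, B, C, D, E}, which contains all of one fragment — lossless.
Dependency preservation: the restricted closure of {A} across the fragments never reaches {D}, so A → D cannot be enforced without a join — not preserved.

lossless but not dependency-preserving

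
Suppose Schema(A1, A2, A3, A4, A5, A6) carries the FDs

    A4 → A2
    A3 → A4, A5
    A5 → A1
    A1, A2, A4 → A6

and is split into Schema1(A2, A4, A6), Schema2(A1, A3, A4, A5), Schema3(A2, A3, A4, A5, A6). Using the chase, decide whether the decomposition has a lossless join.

Chase test. Columns are A1, A2, A3, A4, A5, A6; row i has aⱼ where attribute j ∈ Schemai, else bᵢⱼ.
Initial tableau (one row per fragment):
  row 1: b11 a2 b13 a4 b15 a6
  row 2: a1 b22 a3 a4 a5 b26
  row 3: b31 a2 a3 a4 a5 a6
Rows 1 and 2 agree on A4; apply A4→A2 and equate their A2 entries.
Rows 2 and 3 agree on A5; apply A5→A1 and equate their A1 entries.
Rows 2 and 3 agree on A1, A2, A4; apply A1, A2, A4→A6 and equate their A6 entries.
Row 2 is now all distinguished symbols — the join is lossless.

Yes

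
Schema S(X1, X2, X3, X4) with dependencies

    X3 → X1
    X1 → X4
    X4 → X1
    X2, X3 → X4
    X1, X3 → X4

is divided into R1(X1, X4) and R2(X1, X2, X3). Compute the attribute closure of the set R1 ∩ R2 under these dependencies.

X1, X4

R1 ∩ R2 = {X1}.
X1 → X4 applies, adding X4
Closure: {X1, X4}.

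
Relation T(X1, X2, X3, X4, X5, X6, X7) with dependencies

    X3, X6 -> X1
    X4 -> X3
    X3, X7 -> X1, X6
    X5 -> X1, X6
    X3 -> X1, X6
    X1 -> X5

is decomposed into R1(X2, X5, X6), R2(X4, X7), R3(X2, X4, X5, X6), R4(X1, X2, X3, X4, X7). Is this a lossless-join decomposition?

Chase test. Columns are X1, X2, X3, X4, X5, X6, X7; row i has aⱼ where attribute j ∈ Ri, else bᵢⱼ.
Initial tableau (one row per fragment):
  row 1: b11 a2 b13 b14 a5 a6 b17
  row 2: b21 b22 b23 a4 b25 b26 a7
  row 3: b31 a2 b33 a4 a5 a6 b37
  row 4: a1 a2 a3 a4 b45 b46 a7
Rows 2 and 3 agree on X4; apply X4→X3 and equate their X3 entries.
Rows 2 and 4 agree on X4; apply X4→X3 and equate their X3 entries.
Rows 2 and 4 agree on X3, X7; apply X3, X7→X1, X6 and equate their X1, X6 entries.
Rows 1 and 3 agree on X5; apply X5→X1, X6 and equate their X1, X6 entries.
Rows 2 and 3 agree on X3; apply X3→X1, X6 and equate their X1, X6 entries.
Rows 1 and 2 agree on X1; apply X1→X5 and equate their X5 entries.
Rows 1 and 4 agree on X1; apply X1→X5 and equate their X5 entries.
Row 4 is now all distinguished symbols — the join is lossless.

Yes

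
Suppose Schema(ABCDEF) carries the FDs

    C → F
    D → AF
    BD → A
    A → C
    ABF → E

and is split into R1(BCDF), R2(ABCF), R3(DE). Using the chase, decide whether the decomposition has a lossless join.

No

Chase test. Columns are ABCDEF; row i has aⱼ where attribute j ∈ Ri, else bᵢⱼ.
Initial tableau (one row per fragment):
  row 1: b11 a2 a3 a4 b15 a6
  row 2: a1 a2 a3 b24 b25 a6
  row 3: b31 b32 b33 a4 a5 b36
Rows 1 and 3 agree on D; apply D→AF and equate their AF entries.
Rows 1 and 3 agree on A; apply A→C and equate their C entries.
No row becomes fully distinguished — the join is lossy.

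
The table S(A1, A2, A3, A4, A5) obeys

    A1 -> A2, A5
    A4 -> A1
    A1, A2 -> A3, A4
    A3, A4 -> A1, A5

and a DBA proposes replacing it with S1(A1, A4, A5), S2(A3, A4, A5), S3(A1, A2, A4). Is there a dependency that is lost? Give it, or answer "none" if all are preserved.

A1 → A2, A5: restricted closure across fragments reaches A2, A5.
A4 → A1 lies within S1.
A1, A2 → A3, A4: restricted closure across fragments reaches A3, A4.
A3, A4 → A1, A5: restricted closure across fragments reaches A1, A5.
Every dependency is enforceable on the fragments, so the decomposition is dependency-preserving.

none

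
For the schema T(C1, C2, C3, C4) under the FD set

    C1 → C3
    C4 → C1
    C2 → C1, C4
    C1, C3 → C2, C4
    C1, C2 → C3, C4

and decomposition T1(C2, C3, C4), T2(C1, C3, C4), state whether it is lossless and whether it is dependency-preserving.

lossless and dependency-preserving

Lossless test: (C3, C4)⁺ = {C1, C2, C3, C4}, which contains all of one fragment — lossless.
Dependency preservation: C2 → C1, C4; C1, C3 → C2, C4; C1, C2 → C3, C4 are not contained in any single fragment, but the restricted closure of each left-hand side across the fragments still reaches the right-hand side; the remaining FDs each lie inside some fragment. All dependencies are preserved.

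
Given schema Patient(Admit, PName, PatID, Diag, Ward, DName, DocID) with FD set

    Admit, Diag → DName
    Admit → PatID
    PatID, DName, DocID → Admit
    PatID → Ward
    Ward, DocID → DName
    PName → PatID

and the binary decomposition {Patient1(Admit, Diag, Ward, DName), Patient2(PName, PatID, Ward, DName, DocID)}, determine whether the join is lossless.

No

Common attributes: Patient1 ∩ Patient2 = {Ward, DName}.
No dependency enlarges {Ward, DName}, so (Ward, DName)⁺ = {Ward, DName}.
The closure contains neither all of Patient1 = {Admit, Diag, Ward, DName} nor all of Patient2 = {PName, PatID, Ward, DName, DocID}, so the common attributes are not a superkey of either fragment. The join is lossy.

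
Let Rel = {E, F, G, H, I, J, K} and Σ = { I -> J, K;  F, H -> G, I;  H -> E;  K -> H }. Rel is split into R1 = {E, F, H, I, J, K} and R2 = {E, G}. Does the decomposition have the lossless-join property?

Common attributes: R1 ∩ R2 = {E}.
No dependency enlarges {E}, so (E)⁺ = {E}.
The closure contains neither all of R1 = {E, F, H, I, J, K} nor all of R2 = {E, G}, so the common attributes are not a superkey of either fragment. The join is lossy.

No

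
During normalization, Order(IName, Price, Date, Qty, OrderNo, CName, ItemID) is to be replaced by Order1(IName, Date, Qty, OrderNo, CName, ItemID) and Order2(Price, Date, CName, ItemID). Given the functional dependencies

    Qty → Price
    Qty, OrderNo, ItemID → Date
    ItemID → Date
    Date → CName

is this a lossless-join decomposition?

No

Common attributes: Order1 ∩ Order2 = {Date, CName, ItemID}.
No dependency enlarges {Date, CName, ItemID}, so (Date, CName, ItemID)⁺ = {Date, CName, ItemID}.
The closure contains neither all of Order1 = {IName, Date, Qty, OrderNo, CName, ItemID} nor all of Order2 = {Price, Date, CName, ItemID}, so the common attributes are not a superkey of either fragment. The join is lossy.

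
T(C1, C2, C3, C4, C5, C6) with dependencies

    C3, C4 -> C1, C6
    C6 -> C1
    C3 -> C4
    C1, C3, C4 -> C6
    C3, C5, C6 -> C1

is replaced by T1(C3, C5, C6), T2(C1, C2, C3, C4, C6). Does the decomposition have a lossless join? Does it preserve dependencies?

Lossless test: (C3, C6)⁺ = {C1, C3, C4, C6}, which is a superkey of neither fragment — lossy.
Dependency preservation: C3, C5, C6 → C1 is not contained in any single fragment, but the restricted closure of its left-hand side across the fragments still reaches the right-hand side; the remaining FDs each lie inside some fragment. All dependencies are preserved.

lossy but dependency-preserving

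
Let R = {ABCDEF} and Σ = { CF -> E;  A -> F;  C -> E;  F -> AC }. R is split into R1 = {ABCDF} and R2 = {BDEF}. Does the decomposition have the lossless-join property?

Common attributes: R1 ∩ R2 = {BDF}.
Closure of {BDF}: F → AC applies, adding AC; CF → E applies, adding E. So (BDF)⁺ = {ABCDEF}.
This closure contains every attribute of R1, so R1 ∩ R2 → R1. The join is lossless.

Yes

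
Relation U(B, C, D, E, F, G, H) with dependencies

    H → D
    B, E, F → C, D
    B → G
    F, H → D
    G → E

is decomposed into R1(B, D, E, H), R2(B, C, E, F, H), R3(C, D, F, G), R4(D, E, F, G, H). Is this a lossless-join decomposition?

Chase test. Columns are B, C, D, E, F, G, H; row i has aⱼ where attribute j ∈ Ri, else bᵢⱼ.
Initial tableau (one row per fragment):
  row 1: a1 b12 a3 a4 b15 b16 a7
  row 2: a1 a2 b23 a4 a5 b26 a7
  row 3: b31 a2 a3 b34 a5 a6 b37
  row 4: b41 b42 a3 a4 a5 a6 a7
Rows 1 and 2 agree on H; apply H→D and equate their D entries.
Rows 1 and 2 agree on B; apply B→G and equate their G entries.
Rows 3 and 4 agree on G; apply G→E and equate their E entries.
No row becomes fully distinguished — the join is lossy.

No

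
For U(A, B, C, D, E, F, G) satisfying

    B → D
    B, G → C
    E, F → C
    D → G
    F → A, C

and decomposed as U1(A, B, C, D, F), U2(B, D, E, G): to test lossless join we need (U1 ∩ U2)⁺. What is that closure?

B, C, D, G

U1 ∩ U2 = {B, D}.
D → G applies, adding G
B, G → C applies, adding C
Closure: {B, C, D, G}.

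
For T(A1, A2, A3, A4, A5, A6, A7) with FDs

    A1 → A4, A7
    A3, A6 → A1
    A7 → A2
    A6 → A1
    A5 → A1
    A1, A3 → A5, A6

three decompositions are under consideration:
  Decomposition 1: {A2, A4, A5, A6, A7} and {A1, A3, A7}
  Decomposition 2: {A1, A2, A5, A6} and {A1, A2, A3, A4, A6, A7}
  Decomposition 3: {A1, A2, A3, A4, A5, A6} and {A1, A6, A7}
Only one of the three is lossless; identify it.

Decomposition 1: common = {A7}, closure = {A2, A7} → lossy.
Decomposition 2: common = {A1, A2, A6}, closure = {A1, A2, A4, A6, A7} → lossy.
Decomposition 3: common = {A1, A6}, closure = {A1, A2, A4, A6, A7} → lossless.

Decomposition 3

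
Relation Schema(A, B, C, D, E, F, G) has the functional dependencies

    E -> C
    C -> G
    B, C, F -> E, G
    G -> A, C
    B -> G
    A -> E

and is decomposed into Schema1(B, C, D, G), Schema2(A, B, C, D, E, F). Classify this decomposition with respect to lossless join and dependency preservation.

Lossless test: (B, C, D)⁺ = {A, B, C, D, E, G}, which contains all of one fragment — lossless.
Dependency preservation: B, C, F → E, G; G → A, C are not contained in any single fragment, but the restricted closure of each left-hand side across the fragments still reaches the right-hand side; the remaining FDs each lie inside some fragment. All dependencies are preserved.

lossless and dependency-preserving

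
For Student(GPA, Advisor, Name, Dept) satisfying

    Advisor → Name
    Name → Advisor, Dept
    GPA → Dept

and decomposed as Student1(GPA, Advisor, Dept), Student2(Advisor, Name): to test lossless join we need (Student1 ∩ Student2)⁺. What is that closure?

Advisor, Name, Dept

Student1 ∩ Student2 = {Advisor}.
Advisor → Name applies, adding Name
Name → Advisor, Dept applies, adding Dept
Closure: {Advisor, Name, Dept}.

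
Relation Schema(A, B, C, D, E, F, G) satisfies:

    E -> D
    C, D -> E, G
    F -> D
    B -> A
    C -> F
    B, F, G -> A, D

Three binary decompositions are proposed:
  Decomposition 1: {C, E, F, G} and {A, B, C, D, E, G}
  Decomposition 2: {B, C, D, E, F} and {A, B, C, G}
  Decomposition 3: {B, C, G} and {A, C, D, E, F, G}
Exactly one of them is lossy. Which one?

Decomposition 1: common = {C, E, G}, closure = {C, D, E, F, G} → lossless.
Decomposition 2: common = {B, C}, closure = {A, B, C, D, E, F, G} → lossless.
Decomposition 3: common = {C, G}, closure = {C, D, E, F, G} → lossy.

Decomposition 3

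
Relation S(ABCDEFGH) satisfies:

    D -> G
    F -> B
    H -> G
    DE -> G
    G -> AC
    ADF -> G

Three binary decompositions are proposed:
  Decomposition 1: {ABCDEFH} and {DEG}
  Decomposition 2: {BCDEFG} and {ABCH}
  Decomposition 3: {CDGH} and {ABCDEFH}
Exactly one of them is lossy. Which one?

Decomposition 1: common = {DE}, closure = {ACDEG} → lossless.
Decomposition 2: common = {BC}, closure = {BC} → lossy.
Decomposition 3: common = {CDH}, closure = {ACDGH} → lossless.

Decomposition 2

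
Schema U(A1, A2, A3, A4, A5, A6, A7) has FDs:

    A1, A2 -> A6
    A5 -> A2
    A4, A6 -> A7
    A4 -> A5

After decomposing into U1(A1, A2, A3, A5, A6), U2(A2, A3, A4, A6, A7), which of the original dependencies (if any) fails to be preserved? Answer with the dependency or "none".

Check A4 → A5: no single fragment contains all of {A4, A5}, and the restricted closure of {A4} across the fragments never reaches {A5}.
A1, A2 → A6 is preserved.
A5 → A2 is preserved.
A4, A6 → A7 is preserved.

A4 -> A5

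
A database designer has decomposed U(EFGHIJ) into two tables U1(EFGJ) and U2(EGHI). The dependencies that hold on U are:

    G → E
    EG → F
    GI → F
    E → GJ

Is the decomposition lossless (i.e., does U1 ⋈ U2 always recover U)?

Yes

Common attributes: U1 ∩ U2 = {EG}.
Closure of {EG}: EG → F applies, adding F; E → GJ applies, adding J. So (EG)⁺ = {EFGJ}.
This closure contains every attribute of U1, so U1 ∩ U2 → U1. The join is lossless.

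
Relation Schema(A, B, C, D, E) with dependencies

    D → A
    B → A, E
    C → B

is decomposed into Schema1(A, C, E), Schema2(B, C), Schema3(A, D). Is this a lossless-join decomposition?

No

Chase test. Columns are A, B, C, D, E; row i has aⱼ where attribute j ∈ Schemai, else bᵢⱼ.
Initial tableau (one row per fragment):
  row 1: a1 b12 a3 b14 a5
  row 2: b21 a2 a3 b24 b25
  row 3: a1 b32 b33 a4 b35
Rows 1 and 2 agree on C; apply C→B and equate their B entries.
Rows 1 and 2 agree on B; apply B→A, E and equate their A, E entries.
No row becomes fully distinguished — the join is lossy.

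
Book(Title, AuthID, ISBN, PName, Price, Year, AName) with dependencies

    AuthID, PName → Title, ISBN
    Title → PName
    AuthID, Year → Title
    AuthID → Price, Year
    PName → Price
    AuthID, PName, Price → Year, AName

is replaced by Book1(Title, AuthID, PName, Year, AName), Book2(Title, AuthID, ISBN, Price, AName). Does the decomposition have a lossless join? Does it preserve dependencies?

Lossless test: (Title, AuthID, AName)⁺ = {Title, AuthID, ISBN, PName, Price, Year, AName}, which contains all of one fragment — lossless.
Dependency preservation: the restricted closure of {PName} across the fragments never reaches {Price}, so PName → Price cannot be enforced without a join — not preserved.

lossless but not dependency-preserving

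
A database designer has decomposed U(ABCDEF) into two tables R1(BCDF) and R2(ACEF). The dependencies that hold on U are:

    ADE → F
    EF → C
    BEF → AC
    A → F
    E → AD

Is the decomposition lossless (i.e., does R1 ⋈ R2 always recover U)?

No

Common attributes: R1 ∩ R2 = {CF}.
No dependency enlarges {CF}, so (CF)⁺ = {CF}.
The closure contains neither all of R1 = {BCDF} nor all of R2 = {ACEF}, so the common attributes are not a superkey of either fragment. The join is lossy.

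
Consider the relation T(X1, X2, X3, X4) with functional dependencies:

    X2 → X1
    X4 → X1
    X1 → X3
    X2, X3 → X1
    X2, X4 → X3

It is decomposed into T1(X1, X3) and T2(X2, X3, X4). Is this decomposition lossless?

Common attributes: T1 ∩ T2 = {X3}.
No dependency enlarges {X3}, so (X3)⁺ = {X3}.
The closure contains neither all of T1 = {X1, X3} nor all of T2 = {X2, X3, X4}, so the common attributes are not a superkey of either fragment. The join is lossy.

No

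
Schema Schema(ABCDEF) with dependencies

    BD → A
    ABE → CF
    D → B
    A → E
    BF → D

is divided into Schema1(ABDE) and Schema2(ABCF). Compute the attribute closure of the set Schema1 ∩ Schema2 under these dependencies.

Schema1 ∩ Schema2 = {AB}.
A → E applies, adding E
ABE → CF applies, adding CF
BF → D applies, adding D
Closure: {ABCDEF}.

ABCDEF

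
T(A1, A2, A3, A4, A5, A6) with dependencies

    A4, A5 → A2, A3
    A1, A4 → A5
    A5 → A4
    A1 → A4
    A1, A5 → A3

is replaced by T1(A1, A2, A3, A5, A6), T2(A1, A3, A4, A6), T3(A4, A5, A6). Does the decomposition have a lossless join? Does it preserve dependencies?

Lossless test (chase): Rows 1 and 3 agree on A5; apply A5→A4 and equate their A4 entries. Rows 1 and 3 agree on A4, A5; apply A4, A5→A2, A3 and equate their A2, A3 entries. Rows 1 and 2 agree on A1, A4; apply A1, A4→A5 and equate their A5 entries. Rows 1 and 2 agree on A4, A5; apply A4, A5→A2, A3 and equate their A2, A3 entries. Row 1 is now all distinguished symbols — the join is lossless.
Dependency preservation: A4, A5 → A2, A3; A1, A4 → A5 are not contained in any single fragment, but the restricted closure of each left-hand side across the fragments still reaches the right-hand side; the remaining FDs each lie inside some fragment. All dependencies are preserved.

lossless and dependency-preserving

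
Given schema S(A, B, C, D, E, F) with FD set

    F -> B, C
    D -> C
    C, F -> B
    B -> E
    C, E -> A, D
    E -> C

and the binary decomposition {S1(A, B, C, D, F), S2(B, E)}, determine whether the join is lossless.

Common attributes: S1 ∩ S2 = {B}.
Closure of {B}: B → E applies, adding E; E → C applies, adding C; C, E → A, D applies, adding A, D. So (B)⁺ = {A, B, C, D, E}.
This closure contains every attribute of S2, so S1 ∩ S2 → S2. The join is lossless.

Yes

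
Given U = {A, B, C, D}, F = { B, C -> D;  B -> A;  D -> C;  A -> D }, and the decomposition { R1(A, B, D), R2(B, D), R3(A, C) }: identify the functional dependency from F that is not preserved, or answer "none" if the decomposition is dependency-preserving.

Check D → C: no single fragment contains all of {C, D}, and the restricted closure of {D} across the fragments never reaches {C}.
B, C → D is preserved.
B → A is preserved.
A → D is preserved.

D -> C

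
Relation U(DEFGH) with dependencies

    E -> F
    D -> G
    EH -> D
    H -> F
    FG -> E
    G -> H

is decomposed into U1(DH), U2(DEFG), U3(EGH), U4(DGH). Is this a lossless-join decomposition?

Chase test. Columns are DEFGH; row i has aⱼ where attribute j ∈ Ui, else bᵢⱼ.
Initial tableau (one row per fragment):
  row 1: a1 b12 b13 b14 a5
  row 2: a1 a2 a3 a4 b25
  row 3: b31 a2 b33 a4 a5
  row 4: a1 b42 b43 a4 a5
Rows 2 and 3 agree on E; apply E→F and equate their F entries.
Rows 1 and 2 agree on D; apply D→G and equate their G entries.
Rows 1 and 3 agree on H; apply H→F and equate their F entries.
Rows 1 and 4 agree on H; apply H→F and equate their F entries.
Rows 1 and 2 agree on FG; apply FG→E and equate their E entries.
Rows 1 and 4 agree on FG; apply FG→E and equate their E entries.
Rows 1 and 2 agree on G; apply G→H and equate their H entries.
Rows 1 and 3 agree on EH; apply EH→D and equate their D entries.
Row 1 is now all distinguished symbols — the join is lossless.

Yes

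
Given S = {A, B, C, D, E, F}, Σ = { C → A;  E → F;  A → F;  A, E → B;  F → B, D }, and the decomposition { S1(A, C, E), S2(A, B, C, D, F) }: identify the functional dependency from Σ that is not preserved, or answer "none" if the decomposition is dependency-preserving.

E → F

Check E → F: no single fragment contains all of {E, F}, and the restricted closure of {E} across the fragments never reaches {F}.
C → A is preserved.
A → F is preserved.
A, E → B is preserved.
F → B, D is preserved.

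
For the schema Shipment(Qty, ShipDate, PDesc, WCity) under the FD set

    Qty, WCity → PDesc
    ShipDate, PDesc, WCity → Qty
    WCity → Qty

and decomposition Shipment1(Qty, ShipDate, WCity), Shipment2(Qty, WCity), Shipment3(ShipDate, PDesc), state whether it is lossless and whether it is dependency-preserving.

Lossless test (chase): Rows 1 and 2 agree on Qty, WCity; apply Qty, WCity→PDesc and equate their PDesc entries. No row becomes fully distinguished — the join is lossy.
Dependency preservation: the restricted closure of {Qty, WCity} across the fragments never reaches {PDesc}, so Qty, WCity → PDesc cannot be enforced without a join — not preserved.

lossy and not dependency-preserving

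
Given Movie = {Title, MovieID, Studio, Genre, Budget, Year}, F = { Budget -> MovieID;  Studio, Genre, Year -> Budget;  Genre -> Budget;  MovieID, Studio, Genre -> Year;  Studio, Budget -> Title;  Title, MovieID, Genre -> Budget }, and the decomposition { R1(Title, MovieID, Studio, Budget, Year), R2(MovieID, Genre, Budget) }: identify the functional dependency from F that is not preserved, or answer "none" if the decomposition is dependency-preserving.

MovieID, Studio, Genre -> Year

Check MovieID, Studio, Genre → Year: no single fragment contains all of {MovieID, Studio, Genre, Year}, and the restricted closure of {MovieID, Studio, Genre} across the fragments never reaches {Year}.
Budget → MovieID is preserved.
Studio, Genre, Year → Budget is preserved.
Genre → Budget is preserved.
Studio, Budget → Title is preserved.
Title, MovieID, Genre → Budget is preserved.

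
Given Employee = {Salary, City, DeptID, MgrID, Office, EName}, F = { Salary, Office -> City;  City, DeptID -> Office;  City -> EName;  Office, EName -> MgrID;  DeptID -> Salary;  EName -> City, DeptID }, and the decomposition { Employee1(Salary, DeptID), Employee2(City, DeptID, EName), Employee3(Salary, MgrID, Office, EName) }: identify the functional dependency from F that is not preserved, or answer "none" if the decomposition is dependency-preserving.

none

Salary, Office → City: restricted closure across fragments reaches City.
City, DeptID → Office: restricted closure across fragments reaches Office.
City → EName lies within Employee2.
Office, EName → MgrID lies within Employee3.
DeptID → Salary lies within Employee1.
EName → City, DeptID lies within Employee2.
Every dependency is enforceable on the fragments, so the decomposition is dependency-preserving.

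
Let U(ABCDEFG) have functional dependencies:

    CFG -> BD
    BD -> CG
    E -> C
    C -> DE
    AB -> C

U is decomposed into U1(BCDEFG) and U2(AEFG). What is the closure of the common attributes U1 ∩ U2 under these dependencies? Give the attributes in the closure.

BCDEFG

U1 ∩ U2 = {EFG}.
E → C applies, adding C
C → DE applies, adding D
CFG → BD applies, adding B
Closure: {BCDEFG}.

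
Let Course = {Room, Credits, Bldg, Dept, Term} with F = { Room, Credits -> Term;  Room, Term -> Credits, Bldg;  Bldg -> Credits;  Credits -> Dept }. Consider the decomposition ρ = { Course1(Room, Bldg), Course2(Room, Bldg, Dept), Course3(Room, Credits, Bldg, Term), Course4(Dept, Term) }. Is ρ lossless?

Chase test. Columns are Room, Credits, Bldg, Dept, Term; row i has aⱼ where attribute j ∈ Coursei, else bᵢⱼ.
Initial tableau (one row per fragment):
  row 1: a1 b12 a3 b14 b15
  row 2: a1 b22 a3 a4 b25
  row 3: a1 a2 a3 b34 a5
  row 4: b41 b42 b43 a4 a5
Rows 1 and 2 agree on Bldg; apply Bldg→Credits and equate their Credits entries.
Rows 1 and 3 agree on Bldg; apply Bldg→Credits and equate their Credits entries.
Rows 1 and 2 agree on Credits; apply Credits→Dept and equate their Dept entries.
Rows 1 and 3 agree on Credits; apply Credits→Dept and equate their Dept entries.
Rows 1 and 2 agree on Room, Credits; apply Room, Credits→Term and equate their Term entries.
Rows 1 and 3 agree on Room, Credits; apply Room, Credits→Term and equate their Term entries.
Row 1 is now all distinguished symbols — the join is lossless.

Yes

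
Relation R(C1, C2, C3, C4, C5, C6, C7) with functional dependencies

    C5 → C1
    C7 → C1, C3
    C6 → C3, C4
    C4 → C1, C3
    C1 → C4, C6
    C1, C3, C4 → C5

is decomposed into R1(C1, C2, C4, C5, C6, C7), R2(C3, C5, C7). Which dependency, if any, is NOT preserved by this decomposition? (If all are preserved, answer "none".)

C5 → C1 lies within R1.
C7 → C1, C3: restricted closure across fragments reaches C1, C3.
C6 → C3, C4: restricted closure across fragments reaches C3, C4.
C4 → C1, C3: restricted closure across fragments reaches C1, C3.
C1 → C4, C6 lies within R1.
C1, C3, C4 → C5: restricted closure across fragments reaches C5.
Every dependency is enforceable on the fragments, so the decomposition is dependency-preserving.

none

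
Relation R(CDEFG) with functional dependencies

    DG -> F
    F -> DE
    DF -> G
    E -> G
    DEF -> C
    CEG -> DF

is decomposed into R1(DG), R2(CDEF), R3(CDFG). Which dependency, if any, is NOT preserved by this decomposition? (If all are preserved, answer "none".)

E -> G

Check E → G: no single fragment contains all of {EG}, and the restricted closure of {E} across the fragments never reaches {G}.
DG → F is preserved.
F → DE is preserved.
DF → G is preserved.
DEF → C is preserved.
CEG → DF is preserved.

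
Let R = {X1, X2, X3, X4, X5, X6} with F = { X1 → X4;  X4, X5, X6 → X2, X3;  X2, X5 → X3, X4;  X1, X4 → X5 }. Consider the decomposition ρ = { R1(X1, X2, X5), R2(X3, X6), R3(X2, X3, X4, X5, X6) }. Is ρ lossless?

Chase test. Columns are X1, X2, X3, X4, X5, X6; row i has aⱼ where attribute j ∈ Ri, else bᵢⱼ.
Initial tableau (one row per fragment):
  row 1: a1 a2 b13 b14 a5 b16
  row 2: b21 b22 a3 b24 b25 a6
  row 3: b31 a2 a3 a4 a5 a6
Rows 1 and 3 agree on X2, X5; apply X2, X5→X3, X4 and equate their X3, X4 entries.
No row becomes fully distinguished — the join is lossy.

No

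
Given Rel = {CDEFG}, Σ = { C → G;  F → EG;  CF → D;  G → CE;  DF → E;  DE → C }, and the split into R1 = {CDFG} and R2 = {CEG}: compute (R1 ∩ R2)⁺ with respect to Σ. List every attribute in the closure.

CEG

R1 ∩ R2 = {CG}.
G → CE applies, adding E
Closure: {CEG}.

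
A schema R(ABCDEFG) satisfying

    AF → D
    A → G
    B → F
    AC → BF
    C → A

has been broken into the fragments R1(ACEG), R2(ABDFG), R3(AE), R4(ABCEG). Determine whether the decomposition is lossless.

Chase test. Columns are ABCDEFG; row i has aⱼ where attribute j ∈ Ri, else bᵢⱼ.
Initial tableau (one row per fragment):
  row 1: a1 b12 a3 b14 a5 b16 a7
  row 2: a1 a2 b23 a4 b25 a6 a7
  row 3: a1 b32 b33 b34 a5 b36 b37
  row 4: a1 a2 a3 b44 a5 b46 a7
Rows 1 and 3 agree on A; apply A→G and equate their G entries.
Rows 2 and 4 agree on B; apply B→F and equate their F entries.
Rows 1 and 4 agree on AC; apply AC→BF and equate their BF entries.
Rows 1 and 2 agree on AF; apply AF→D and equate their D entries.
Rows 1 and 4 agree on AF; apply AF→D and equate their D entries.
Row 1 is now all distinguished symbols — the join is lossless.

Yes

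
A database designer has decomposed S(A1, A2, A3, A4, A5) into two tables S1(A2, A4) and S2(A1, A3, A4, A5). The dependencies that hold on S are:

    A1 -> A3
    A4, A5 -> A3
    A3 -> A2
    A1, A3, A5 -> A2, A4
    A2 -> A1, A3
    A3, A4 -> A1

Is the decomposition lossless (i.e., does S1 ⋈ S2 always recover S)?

Common attributes: S1 ∩ S2 = {A4}.
No dependency enlarges {A4}, so (A4)⁺ = {A4}.
The closure contains neither all of S1 = {A2, A4} nor all of S2 = {A1, A3, A4, A5}, so the common attributes are not a superkey of either fragment. The join is lossy.

No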